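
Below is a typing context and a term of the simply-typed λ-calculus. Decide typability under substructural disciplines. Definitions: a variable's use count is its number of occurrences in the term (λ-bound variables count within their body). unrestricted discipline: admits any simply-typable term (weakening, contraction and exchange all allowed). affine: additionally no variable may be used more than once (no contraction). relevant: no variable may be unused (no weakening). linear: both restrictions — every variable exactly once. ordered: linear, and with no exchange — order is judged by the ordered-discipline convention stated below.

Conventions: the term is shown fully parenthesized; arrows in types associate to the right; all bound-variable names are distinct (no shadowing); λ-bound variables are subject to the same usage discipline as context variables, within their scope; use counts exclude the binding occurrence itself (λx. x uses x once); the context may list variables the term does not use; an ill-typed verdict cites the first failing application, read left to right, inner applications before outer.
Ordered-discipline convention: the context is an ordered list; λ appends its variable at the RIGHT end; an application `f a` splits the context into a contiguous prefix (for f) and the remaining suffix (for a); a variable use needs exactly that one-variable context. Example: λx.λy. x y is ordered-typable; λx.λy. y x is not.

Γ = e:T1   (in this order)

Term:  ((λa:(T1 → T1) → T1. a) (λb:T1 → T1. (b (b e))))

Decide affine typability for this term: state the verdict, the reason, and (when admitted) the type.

no — uses contraction: b ×2
usage: e ×1; a (bound) ×1; b (bound) ×2
use order (left to right): a, b, b, e
typing: well-typed — term : (T1 → T1) → T1
summary: ordered ✗; linear ✗; affine ✗; relevant ✓; unrestricted ✓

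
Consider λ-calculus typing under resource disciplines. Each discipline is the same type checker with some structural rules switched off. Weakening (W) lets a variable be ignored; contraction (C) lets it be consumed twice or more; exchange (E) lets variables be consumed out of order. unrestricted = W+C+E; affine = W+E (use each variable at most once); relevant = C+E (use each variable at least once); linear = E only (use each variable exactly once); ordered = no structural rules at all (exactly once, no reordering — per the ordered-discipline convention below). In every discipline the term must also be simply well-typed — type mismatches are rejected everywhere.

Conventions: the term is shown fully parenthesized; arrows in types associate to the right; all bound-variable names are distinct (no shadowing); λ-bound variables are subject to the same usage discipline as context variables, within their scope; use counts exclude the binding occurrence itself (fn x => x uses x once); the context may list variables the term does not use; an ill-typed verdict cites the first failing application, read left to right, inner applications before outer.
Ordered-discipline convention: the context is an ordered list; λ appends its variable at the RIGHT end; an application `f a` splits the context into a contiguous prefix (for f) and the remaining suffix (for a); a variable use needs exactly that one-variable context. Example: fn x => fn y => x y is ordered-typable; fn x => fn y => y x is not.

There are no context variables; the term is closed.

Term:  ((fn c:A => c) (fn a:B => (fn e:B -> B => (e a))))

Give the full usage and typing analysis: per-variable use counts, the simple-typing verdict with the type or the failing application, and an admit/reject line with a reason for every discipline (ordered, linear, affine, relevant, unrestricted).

use counts: c (bound)=1, a (bound)=1, e (bound)=1
order of uses: c, e, a
typing: ill-typed: an argument B -> (B -> B) -> B mismatches the expected A
ordered ✗ (not simply typable)
linear ✗ (fails simple typing)
affine ✗ (a type mismatch blocks all five)
relevant ✗ (the type mismatch rejects it)
unrestricted ✗ (not simply typable)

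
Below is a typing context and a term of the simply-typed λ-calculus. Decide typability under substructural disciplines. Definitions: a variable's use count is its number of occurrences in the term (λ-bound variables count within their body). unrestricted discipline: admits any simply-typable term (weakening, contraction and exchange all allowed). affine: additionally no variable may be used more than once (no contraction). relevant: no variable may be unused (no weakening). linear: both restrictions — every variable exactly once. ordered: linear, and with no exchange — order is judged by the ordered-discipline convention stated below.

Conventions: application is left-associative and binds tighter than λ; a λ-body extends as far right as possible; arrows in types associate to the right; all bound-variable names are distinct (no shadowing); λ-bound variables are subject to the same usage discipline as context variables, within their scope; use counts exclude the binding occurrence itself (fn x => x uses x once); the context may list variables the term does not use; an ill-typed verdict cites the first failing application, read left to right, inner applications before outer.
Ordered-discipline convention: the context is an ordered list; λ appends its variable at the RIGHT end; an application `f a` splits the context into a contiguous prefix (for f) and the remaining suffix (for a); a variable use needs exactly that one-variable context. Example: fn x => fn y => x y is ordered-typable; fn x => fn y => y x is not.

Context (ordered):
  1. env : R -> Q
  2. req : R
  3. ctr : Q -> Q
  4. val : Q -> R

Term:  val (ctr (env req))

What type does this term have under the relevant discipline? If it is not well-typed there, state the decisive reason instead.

term : R
variable uses: env ×1, req ×1, ctr ×1, val ×1
order of uses: val, ctr, env, req
typing: ✓ — R
across the five disciplines: ordered ✗; linear ✓; affine ✓; relevant ✓; unrestricted ✓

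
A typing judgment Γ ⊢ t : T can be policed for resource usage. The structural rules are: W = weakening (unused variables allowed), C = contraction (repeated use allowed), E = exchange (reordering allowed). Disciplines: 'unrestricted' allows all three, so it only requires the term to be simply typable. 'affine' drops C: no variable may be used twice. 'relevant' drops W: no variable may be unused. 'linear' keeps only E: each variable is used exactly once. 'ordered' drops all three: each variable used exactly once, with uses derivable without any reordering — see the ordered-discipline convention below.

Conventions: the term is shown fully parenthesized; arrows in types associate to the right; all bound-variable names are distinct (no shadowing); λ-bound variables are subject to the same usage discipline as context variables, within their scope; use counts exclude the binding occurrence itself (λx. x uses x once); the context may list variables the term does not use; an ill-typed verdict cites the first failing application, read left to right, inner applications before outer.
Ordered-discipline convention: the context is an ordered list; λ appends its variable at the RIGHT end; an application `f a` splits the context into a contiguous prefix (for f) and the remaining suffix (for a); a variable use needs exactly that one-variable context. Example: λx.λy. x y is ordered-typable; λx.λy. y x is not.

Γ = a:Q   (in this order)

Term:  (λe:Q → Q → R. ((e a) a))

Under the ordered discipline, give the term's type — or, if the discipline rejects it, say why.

not well-typed under ordered — repeated use of a ×2
counts: a: 2; e (bound): 1
use order (left to right): e, a, a
typing: well-typed — term : (Q → Q → R) → R
per-discipline verdicts: ordered ✗, linear ✗, affine ✗, relevant ✓, unrestricted ✓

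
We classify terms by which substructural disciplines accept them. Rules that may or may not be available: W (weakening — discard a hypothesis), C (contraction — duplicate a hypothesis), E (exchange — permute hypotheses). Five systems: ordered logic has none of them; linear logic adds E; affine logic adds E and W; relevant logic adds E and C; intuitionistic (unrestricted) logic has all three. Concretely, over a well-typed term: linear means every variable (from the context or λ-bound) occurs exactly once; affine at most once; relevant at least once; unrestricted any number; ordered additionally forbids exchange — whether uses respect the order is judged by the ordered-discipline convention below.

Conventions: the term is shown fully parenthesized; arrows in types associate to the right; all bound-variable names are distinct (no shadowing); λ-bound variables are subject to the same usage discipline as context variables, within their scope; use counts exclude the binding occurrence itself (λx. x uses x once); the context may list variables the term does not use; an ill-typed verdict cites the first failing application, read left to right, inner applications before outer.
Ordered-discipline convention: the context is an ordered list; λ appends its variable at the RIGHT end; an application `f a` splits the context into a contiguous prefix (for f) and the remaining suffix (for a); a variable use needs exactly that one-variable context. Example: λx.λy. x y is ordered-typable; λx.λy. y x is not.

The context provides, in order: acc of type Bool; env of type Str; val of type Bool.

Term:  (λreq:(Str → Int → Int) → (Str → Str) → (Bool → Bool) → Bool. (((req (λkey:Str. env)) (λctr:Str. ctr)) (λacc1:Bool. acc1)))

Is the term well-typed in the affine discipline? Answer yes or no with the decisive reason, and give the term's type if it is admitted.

no — not simply typable
use counts: acc=0; env=1; val=0; req (λ-bound)=1; key (λ-bound)=0; ctr (λ-bound)=1; acc1 (λ-bound)=1
order of uses: req, env, ctr, acc1
typing: ill-typed: a function awaiting Str → Int → Int gets Str → Str
across the five disciplines: ordered ✗ | linear ✗ | affine ✗ | relevant ✗ | unrestricted ✗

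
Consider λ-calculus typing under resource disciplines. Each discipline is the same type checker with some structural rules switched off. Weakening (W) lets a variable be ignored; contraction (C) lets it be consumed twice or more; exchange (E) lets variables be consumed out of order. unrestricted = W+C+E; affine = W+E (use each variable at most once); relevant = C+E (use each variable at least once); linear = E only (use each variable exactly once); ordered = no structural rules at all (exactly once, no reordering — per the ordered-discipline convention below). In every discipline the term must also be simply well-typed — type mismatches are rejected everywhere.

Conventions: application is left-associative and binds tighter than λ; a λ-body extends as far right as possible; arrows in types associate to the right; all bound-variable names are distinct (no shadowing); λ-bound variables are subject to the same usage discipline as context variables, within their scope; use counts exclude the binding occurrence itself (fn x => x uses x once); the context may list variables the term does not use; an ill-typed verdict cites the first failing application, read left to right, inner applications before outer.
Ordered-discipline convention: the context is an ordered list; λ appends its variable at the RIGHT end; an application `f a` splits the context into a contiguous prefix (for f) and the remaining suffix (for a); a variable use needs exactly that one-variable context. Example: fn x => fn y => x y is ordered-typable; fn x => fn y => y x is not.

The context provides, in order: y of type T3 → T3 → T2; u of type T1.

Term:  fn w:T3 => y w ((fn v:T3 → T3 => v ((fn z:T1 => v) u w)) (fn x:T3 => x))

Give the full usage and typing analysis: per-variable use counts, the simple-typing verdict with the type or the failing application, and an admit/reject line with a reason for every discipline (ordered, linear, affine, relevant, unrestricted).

use counts: y ×1, u ×1, w (λ-bound) ×2, v (λ-bound) ×2, z (λ-bound) ×0, x (λ-bound) ×1
uses in reading order: y, w, v, v, u, w, x
typing: well-typed — term : T3 → T2
ordered: ✗ — uses contraction: w ×2, v ×2; z left unused
linear: ✗ — uses contraction: w ×2, v ×2; z left unused
affine: ✗ — uses contraction: w ×2, v ×2
relevant: ✗ — z left unused
unrestricted: ✓ — typability at T3 → T2 is all that's needed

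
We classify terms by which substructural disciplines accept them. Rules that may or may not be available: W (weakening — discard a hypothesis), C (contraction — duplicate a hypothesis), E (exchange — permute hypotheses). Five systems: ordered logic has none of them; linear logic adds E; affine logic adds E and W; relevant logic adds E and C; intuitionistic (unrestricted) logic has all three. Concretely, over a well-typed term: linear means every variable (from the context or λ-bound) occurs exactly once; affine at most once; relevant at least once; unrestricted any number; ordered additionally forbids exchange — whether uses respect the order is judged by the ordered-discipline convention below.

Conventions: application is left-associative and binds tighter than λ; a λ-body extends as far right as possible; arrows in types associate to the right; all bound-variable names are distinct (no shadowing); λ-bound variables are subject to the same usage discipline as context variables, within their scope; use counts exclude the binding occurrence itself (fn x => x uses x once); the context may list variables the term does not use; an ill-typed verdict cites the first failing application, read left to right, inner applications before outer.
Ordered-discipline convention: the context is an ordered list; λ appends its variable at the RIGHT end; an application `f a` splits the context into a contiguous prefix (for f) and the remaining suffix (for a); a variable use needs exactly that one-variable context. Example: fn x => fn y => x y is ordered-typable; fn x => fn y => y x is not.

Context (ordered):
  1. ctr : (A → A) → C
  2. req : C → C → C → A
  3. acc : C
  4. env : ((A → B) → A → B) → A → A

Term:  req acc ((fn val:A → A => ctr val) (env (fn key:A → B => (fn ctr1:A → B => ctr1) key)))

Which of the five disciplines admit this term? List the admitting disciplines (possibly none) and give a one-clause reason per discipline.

admitting disciplines: linear, affine, relevant, unrestricted
use counts: ctr: 1, req: 1, acc: 1, env: 1, val [bound]: 1, key [bound]: 1, ctr1 [bound]: 1
order of uses: req, acc, ctr, val, env, ctr1, key
typing: well-typed — term : C → A
ordered: ✗, use order req, acc, ctr, val, env, ctr1, key needs exchange
linear: ✓, ctr, req, acc, env, val, key, ctr1: one use apiece
affine: ✓, none of ctr, req, acc, env, val, key, ctr1 used more than once
relevant: ✓, at least one use each (ctr, req, acc, env, val, key, ctr1)
unrestricted: ✓, type-checks (C → A) and nothing is barred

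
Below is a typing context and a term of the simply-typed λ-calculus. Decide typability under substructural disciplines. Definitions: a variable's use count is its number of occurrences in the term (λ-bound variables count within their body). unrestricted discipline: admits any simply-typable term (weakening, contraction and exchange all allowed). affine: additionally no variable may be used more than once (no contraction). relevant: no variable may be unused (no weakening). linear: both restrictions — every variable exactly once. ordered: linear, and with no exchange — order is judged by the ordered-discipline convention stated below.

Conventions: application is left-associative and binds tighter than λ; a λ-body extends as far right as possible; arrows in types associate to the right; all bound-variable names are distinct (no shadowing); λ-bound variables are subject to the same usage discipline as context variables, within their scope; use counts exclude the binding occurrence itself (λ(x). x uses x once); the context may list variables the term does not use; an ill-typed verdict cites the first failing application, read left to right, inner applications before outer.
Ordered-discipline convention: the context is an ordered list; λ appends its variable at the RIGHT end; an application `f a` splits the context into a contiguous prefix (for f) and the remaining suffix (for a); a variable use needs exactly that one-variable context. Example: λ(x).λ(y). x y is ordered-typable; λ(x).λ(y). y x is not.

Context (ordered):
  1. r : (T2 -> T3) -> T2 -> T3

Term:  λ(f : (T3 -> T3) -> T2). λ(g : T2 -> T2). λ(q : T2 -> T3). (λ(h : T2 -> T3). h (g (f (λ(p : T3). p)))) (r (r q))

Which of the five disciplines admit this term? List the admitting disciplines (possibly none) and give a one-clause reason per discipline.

admitted in: relevant, unrestricted
usage: r: 2×, f [bound]: 1×, g [bound]: 1×, q [bound]: 1×, h [bound]: 1×, p [bound]: 1×
left-to-right use order: h, g, f, p, r, r, q
typing: well-typed at ((T3 -> T3) -> T2) -> (T2 -> T2) -> (T2 -> T3) -> T3
ordered: ✗, needs contraction — r ×2
linear: ✗, needs contraction — r ×2
affine: ✗, needs contraction — r ×2
relevant: ✓, r, f, g, q, h, p: all used, weakening unneeded
unrestricted: ✓, typability at ((T3 -> T3) -> T2) -> (T2 -> T2) -> (T2 -> T3) -> T3 is all that's needed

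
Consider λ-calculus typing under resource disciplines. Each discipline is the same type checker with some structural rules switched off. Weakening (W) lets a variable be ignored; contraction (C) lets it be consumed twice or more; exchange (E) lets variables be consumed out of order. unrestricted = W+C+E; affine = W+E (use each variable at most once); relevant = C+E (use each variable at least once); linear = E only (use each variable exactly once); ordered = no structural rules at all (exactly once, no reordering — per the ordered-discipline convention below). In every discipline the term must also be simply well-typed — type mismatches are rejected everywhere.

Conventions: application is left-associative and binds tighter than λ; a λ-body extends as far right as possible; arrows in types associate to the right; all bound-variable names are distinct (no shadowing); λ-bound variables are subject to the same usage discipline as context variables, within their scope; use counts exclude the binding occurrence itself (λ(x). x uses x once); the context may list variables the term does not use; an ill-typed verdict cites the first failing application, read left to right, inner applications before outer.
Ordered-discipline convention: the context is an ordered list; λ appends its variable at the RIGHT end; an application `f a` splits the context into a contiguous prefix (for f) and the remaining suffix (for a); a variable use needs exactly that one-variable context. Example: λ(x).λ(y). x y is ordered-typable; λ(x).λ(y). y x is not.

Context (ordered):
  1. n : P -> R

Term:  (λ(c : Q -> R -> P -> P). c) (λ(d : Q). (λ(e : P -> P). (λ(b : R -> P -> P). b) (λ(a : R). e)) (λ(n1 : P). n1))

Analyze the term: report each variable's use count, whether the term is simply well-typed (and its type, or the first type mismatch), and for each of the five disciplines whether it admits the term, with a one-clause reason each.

use counts: n ×0, c [bound] ×1, d [bound] ×0, e [bound] ×1, b [bound] ×1, a [bound] ×0, n1 [bound] ×1
order of uses: c, b, e, n1
typing: ✓ — Q -> R -> P -> P
ordered: ✗ — needs weakening: n, d, a unused
linear: ✗ — needs weakening: n, d, a unused
affine: ✓ — at most one use each (n, c, d, e, b, a, n1)
relevant: ✗ — needs weakening: n, d, a unused
unrestricted: ✓ — simply typable at Q -> R -> P -> P; W, C, E all held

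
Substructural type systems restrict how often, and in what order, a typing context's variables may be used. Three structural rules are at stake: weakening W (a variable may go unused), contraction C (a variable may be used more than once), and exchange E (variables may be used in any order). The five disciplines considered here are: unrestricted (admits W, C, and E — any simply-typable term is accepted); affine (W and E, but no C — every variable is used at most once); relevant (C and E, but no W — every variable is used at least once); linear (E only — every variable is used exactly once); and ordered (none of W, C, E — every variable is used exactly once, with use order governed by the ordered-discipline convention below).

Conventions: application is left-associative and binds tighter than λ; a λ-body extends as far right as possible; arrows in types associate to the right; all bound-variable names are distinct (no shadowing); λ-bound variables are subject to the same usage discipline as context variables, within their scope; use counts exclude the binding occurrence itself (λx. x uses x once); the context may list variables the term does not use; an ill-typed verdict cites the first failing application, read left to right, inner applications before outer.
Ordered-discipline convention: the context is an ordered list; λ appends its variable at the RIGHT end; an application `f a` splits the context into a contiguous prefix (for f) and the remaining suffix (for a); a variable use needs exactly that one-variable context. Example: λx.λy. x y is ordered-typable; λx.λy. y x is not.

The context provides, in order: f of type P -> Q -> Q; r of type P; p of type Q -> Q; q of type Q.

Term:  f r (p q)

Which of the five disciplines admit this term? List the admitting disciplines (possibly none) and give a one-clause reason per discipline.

admitted by: ordered, linear, affine, relevant, unrestricted
usage: f: 1×, r: 1×, p: 1×, q: 1×
left-to-right use order: f, r, p, q
typing: well-typed at Q
ordered: ✓, one use each (f, r, p, q); ordered split holds
linear: ✓, exactly-once usage across f, r, p, q
affine: ✓, f, r, p, q: no repeats, contraction unneeded
relevant: ✓, at least one use each (f, r, p, q)
unrestricted: ✓, simply typable at Q; W, C, E all held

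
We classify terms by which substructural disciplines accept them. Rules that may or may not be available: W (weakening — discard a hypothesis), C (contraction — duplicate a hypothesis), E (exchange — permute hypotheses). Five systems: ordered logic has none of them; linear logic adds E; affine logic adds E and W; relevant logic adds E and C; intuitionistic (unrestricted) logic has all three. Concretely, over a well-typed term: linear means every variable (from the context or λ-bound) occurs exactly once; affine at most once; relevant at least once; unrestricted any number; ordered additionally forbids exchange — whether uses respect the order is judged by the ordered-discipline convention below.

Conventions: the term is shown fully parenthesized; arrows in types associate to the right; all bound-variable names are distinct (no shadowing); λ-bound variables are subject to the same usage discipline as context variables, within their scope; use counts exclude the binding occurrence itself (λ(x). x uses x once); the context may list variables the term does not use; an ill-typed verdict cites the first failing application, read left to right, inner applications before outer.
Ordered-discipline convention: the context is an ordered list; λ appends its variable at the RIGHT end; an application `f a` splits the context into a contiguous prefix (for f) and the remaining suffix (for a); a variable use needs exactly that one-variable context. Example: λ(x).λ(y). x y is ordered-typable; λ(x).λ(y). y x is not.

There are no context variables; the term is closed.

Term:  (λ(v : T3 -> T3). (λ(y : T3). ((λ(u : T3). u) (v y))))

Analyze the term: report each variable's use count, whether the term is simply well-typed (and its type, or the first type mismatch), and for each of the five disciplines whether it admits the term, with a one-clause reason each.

usage: v (bound) ×1, y (bound) ×1, u (bound) ×1
left-to-right use order: u, v, y
typing: well-typed — term : (T3 -> T3) -> T3 -> T3
ordered ✓ (single-use (v, y, u), ordered derivation ok)
linear ✓ (each of v, y, u used exactly once)
affine ✓ (no duplicate uses among v, y, u)
relevant ✓ (every one of v, y, u appears)
unrestricted ✓ (well-typed at (T3 -> T3) -> T3 -> T3; no restrictions here)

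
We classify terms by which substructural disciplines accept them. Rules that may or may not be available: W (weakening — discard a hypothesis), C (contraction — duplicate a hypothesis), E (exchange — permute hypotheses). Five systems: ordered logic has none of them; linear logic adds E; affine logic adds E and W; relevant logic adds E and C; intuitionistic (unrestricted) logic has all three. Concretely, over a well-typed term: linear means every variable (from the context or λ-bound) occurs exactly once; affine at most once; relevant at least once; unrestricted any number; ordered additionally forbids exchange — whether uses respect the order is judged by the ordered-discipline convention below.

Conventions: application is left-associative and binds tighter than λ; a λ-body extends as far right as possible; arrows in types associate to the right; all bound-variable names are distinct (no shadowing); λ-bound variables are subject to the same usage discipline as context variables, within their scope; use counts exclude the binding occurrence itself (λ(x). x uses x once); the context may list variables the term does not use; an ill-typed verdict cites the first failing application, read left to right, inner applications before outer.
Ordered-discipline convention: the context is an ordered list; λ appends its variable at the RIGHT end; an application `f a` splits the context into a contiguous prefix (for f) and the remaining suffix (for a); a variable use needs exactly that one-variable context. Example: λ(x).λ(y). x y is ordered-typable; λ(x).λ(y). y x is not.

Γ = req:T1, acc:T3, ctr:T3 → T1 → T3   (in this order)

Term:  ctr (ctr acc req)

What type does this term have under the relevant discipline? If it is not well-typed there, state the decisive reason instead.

term : T1 → T3
usage: req=1, acc=1, ctr=2
left-to-right use order: ctr, ctr, acc, req
typing: the term checks, with type T1 → T3
all disciplines: ordered ✗, linear ✗, affine ✗, relevant ✓, unrestricted ✓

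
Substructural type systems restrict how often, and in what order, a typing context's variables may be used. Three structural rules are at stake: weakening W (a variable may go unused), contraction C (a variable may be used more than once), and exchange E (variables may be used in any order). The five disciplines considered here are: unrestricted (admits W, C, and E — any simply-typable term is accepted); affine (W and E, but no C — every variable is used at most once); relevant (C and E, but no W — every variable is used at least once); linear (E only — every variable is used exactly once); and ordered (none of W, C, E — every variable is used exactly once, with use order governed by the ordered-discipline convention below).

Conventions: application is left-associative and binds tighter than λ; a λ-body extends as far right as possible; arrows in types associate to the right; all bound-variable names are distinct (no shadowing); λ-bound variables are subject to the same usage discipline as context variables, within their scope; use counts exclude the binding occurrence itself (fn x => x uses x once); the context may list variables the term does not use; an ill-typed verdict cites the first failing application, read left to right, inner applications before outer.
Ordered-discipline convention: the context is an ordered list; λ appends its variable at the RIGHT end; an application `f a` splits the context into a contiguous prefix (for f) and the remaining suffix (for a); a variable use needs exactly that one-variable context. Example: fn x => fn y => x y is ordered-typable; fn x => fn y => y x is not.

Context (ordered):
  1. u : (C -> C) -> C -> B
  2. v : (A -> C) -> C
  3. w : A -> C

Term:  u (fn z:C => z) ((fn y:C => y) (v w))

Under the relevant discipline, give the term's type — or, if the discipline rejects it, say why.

term : B
counts: u=1, v=1, w=1, z [bound]=1, y [bound]=1
use order (left to right): u, z, y, v, w
typing: well-typed at B
across the five disciplines: ordered ✓; linear ✓; affine ✓; relevant ✓; unrestricted ✓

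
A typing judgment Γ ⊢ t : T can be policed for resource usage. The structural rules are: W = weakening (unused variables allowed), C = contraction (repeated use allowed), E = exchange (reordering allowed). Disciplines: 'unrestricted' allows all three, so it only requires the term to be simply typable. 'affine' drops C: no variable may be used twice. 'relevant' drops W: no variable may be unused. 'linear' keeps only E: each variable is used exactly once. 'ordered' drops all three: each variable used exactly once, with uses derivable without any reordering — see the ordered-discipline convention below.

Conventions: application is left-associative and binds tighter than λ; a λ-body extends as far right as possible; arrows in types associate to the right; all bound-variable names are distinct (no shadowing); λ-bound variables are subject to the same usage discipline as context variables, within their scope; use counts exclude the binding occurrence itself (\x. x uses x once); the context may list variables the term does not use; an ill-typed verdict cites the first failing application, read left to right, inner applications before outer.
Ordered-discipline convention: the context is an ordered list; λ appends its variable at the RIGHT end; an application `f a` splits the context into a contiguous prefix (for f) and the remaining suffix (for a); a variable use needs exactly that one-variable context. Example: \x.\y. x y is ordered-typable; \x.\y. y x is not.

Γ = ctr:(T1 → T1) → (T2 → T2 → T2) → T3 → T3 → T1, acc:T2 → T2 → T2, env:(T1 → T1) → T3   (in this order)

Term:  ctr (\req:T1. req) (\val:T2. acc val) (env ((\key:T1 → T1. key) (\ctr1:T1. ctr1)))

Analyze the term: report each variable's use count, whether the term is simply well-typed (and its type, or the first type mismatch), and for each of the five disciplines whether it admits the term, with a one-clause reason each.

variable uses: ctr ×1; acc ×1; env ×1; req (λ-bound) ×1; val (λ-bound) ×1; key (λ-bound) ×1; ctr1 (λ-bound) ×1
order of uses: ctr, req, acc, val, env, key, ctr1
typing: well-typed — term : T3 → T1
ordered ✓ (single-use (ctr, acc, env, req, val, key, ctr1), ordered derivation ok)
linear ✓ (each of ctr, acc, env, req, val, key, ctr1 used exactly once)
affine ✓ (no duplicate uses among ctr, acc, env, req, val, key, ctr1)
relevant ✓ (at least one use each (ctr, acc, env, req, val, key, ctr1))
unrestricted ✓ (well-typed at T3 → T1; no restrictions here)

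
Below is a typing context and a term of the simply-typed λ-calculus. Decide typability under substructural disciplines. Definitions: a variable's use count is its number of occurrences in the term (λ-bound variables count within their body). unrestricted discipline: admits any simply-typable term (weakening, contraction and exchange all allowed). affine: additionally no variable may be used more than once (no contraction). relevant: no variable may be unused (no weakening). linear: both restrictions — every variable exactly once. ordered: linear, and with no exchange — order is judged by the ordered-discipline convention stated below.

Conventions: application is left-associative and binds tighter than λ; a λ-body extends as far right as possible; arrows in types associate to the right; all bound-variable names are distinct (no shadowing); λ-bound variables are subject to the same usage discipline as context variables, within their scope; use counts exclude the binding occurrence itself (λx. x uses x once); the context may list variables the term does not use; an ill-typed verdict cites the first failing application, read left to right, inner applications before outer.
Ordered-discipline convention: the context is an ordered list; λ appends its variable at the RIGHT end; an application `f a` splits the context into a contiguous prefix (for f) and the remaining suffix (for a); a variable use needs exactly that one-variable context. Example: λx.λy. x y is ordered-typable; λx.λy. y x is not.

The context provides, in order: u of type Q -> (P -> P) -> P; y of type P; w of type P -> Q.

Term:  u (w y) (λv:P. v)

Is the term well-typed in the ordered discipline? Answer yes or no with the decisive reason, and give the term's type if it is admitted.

no — needs exchange: uses follow u, w, y, v
usage: u: 1; y: 1; w: 1; v (bound): 1
use order (left to right): u, w, y, v
typing: well-typed — term : P
per-discipline verdicts: ordered ✗; linear ✓; affine ✓; relevant ✓; unrestricted ✓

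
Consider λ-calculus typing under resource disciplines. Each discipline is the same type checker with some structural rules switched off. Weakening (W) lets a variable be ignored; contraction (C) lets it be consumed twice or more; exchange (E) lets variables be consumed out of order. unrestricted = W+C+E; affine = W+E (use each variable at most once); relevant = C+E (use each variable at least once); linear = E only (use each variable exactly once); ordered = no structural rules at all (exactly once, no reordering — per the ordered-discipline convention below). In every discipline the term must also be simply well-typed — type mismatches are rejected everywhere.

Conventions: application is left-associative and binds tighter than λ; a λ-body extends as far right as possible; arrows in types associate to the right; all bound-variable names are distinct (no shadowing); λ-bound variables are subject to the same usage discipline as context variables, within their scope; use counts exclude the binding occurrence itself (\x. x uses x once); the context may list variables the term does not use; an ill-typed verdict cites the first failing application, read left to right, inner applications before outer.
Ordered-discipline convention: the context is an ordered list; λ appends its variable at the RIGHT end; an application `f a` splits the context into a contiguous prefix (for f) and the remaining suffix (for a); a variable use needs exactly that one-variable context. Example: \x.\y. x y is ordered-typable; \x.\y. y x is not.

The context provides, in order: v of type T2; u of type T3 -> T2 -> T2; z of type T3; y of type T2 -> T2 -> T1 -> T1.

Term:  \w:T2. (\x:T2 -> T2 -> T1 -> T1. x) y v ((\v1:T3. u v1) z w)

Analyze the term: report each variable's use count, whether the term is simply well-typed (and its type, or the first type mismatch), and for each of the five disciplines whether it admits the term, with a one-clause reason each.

use counts: v=1, u=1, z=1, y=1, w [bound]=1, x [bound]=1, v1 [bound]=1
left-to-right use order: x, y, v, u, v1, z, w
typing: ✓ — T2 -> T1 -> T1
ordered: ✗ — use order x, y, v, u, v1, z, w needs exchange
linear: ✓ — single use per variable (v, u, z, y, w, x, v1)
affine: ✓ — none of v, u, z, y, w, x, v1 used more than once
relevant: ✓ — every one of v, u, z, y, w, x, v1 appears
unrestricted: ✓ — well-typed at T2 -> T1 -> T1; no restrictions here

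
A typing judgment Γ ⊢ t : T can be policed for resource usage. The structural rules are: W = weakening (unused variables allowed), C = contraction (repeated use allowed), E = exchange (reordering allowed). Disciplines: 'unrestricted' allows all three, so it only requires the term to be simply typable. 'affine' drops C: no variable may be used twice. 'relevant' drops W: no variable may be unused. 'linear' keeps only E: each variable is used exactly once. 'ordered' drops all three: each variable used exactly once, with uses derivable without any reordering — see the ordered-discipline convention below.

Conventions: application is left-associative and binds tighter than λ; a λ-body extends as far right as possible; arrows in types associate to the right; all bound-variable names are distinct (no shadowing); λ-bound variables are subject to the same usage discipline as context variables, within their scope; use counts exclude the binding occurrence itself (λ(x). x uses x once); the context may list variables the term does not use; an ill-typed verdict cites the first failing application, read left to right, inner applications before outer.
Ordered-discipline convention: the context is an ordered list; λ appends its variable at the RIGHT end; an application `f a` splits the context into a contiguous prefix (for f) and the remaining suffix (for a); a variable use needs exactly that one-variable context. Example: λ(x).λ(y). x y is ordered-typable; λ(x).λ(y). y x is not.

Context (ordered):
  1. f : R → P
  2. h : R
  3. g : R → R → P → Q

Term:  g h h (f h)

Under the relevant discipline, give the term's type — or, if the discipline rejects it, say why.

term : Q
variable uses: f=1; h=3; g=1
left-to-right use order: g, h, h, f, h
typing: well-typed at Q
across the five disciplines: ordered ✗ | linear ✗ | affine ✗ | relevant ✓ | unrestricted ✓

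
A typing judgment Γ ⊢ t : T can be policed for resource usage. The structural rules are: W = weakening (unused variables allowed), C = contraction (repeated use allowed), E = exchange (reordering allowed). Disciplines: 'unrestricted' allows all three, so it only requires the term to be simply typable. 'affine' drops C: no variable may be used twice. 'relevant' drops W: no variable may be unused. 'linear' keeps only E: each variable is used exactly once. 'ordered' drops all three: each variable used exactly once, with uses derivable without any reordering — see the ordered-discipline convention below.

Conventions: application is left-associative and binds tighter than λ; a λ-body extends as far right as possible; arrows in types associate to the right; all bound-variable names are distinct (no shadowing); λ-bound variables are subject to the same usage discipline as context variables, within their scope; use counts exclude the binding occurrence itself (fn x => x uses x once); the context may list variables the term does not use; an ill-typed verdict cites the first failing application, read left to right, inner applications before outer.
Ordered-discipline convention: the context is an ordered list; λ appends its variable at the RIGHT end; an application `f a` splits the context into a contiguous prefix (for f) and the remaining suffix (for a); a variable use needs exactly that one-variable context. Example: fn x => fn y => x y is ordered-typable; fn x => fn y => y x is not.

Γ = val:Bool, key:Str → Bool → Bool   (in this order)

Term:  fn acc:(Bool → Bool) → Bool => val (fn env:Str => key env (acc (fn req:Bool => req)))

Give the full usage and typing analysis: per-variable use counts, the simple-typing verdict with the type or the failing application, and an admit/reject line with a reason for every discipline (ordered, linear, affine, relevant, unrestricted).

variable uses: val: 1×, key: 1×, acc [bound]: 1×, env [bound]: 1×, req [bound]: 1×
uses in reading order: val, key, env, acc, req
typing: ill-typed: non-arrow in function slot: Bool
ordered ✗ (not simply typable)
linear ✗ (fails simple typing)
affine ✗ (a type mismatch blocks all five)
relevant ✗ (the type mismatch rejects it)
unrestricted ✗ (not simply typable)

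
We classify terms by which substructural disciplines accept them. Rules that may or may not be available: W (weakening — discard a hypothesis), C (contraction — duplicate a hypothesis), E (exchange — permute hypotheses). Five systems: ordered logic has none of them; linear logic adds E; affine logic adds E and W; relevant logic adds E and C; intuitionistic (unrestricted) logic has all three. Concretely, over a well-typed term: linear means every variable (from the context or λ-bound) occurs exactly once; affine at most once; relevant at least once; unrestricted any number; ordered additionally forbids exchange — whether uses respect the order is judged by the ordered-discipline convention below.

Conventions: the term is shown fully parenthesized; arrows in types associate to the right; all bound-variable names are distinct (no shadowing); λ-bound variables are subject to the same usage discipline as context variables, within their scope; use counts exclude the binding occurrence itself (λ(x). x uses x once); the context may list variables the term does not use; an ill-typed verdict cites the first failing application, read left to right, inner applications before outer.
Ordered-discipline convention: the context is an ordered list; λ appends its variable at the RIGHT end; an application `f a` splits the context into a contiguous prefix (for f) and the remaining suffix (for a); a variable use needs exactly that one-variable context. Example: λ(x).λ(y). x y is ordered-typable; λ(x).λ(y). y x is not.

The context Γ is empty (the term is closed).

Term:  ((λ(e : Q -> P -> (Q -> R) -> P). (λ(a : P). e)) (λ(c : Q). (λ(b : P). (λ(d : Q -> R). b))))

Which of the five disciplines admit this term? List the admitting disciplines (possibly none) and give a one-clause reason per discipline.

admitted in: affine, unrestricted
variable uses: e [bound]=1; a [bound]=0; c [bound]=0; b [bound]=1; d [bound]=0
uses in reading order: e, b
typing: the term checks, with type P -> Q -> P -> (Q -> R) -> P
ordered: ✗ — needs weakening: a, c, d unused
linear: ✗ — needs weakening: a, c, d unused
affine: ✓ — no duplicate uses among e, a, c, b, d
relevant: ✗ — needs weakening: a, c, d unused
unrestricted: ✓ — simply typable at P -> Q -> P -> (Q -> R) -> P; W, C, E all held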